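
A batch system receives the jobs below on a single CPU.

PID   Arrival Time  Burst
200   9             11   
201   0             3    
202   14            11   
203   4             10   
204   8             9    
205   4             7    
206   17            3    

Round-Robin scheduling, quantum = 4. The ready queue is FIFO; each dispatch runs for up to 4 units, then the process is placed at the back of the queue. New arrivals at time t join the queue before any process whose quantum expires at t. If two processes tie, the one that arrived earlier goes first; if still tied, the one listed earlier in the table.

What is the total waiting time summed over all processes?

154

Schedule: | 201 0-3 | idle 3-4 | 203 4-8 | 205 8-12 | 204 12-16 | 203 16-20 | 200 20-24 | 205 24-27 | 202 27-31 | 204 31-35 | 206 35-38 | 203 38-40 | 200 40-44 | 202 44-48 | 204 48-49 | 200 49-52 | 202 52-55 |
Completion: 200=52  201=3  202=55  203=40  204=49  205=27  206=38
Waiting = turnaround − burst: 200=32, 201=0, 202=30, 203=26, 204=32, 205=16, 206=18
Total waiting = 32 + 0 + 30 + 26 + 32 + 16 + 18 = 154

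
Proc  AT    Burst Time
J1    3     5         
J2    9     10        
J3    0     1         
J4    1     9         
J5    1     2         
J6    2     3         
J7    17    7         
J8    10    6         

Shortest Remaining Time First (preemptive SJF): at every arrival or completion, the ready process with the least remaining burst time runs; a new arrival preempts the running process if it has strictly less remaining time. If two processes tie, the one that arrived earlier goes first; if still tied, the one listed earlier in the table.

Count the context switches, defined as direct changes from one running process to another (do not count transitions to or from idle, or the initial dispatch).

Gantt: | J3 0-1 | J5 1-3 | J6 3-6 | J1 6-11 | J8 11-17 | J7 17-24 | J4 24-33 | J2 33-43 |
Completion: J1=11  J2=43  J3=1  J4=33  J5=3  J6=6  J7=24  J8=17
Turnaround (C−A): J1=8  J2=34  J3=1  J4=32  J5=2  J6=4  J7=7  J8=7

7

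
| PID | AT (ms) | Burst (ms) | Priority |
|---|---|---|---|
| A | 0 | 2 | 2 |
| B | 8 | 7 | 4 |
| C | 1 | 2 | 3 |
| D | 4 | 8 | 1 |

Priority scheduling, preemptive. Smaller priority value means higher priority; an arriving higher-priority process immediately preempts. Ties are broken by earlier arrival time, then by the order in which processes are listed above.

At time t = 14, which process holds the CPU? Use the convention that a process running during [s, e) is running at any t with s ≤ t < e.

Gantt: | A 0-2 | C 2-4 | D 4-12 | B 12-19 |
Completion: A=2  B=19  C=4  D=12
Turnaround (C−A): A=2  B=11  C=3  D=8

B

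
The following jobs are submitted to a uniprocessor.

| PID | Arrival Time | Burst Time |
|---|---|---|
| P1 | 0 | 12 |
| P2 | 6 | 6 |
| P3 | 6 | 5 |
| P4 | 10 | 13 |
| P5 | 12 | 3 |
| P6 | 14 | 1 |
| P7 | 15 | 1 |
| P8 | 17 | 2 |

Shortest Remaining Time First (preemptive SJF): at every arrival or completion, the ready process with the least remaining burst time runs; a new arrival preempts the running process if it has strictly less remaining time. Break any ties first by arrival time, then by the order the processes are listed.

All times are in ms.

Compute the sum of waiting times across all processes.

52

Schedule: | P1 0-6 | P3 6-11 | P1 11-12 | P5 12-15 | P6 15-16 | P7 16-17 | P8 17-19 | P1 19-24 | P2 24-30 | P4 30-43 |
Completion: P1=24  P2=30  P3=11  P4=43  P5=15  P6=16  P7=17  P8=19
Turnaround (C−A): P1=24  P2=24  P3=5  P4=33  P5=3  P6=2  P7=2  P8=2
Waiting = turnaround − burst: P1=12, P2=18, P3=0, P4=20, P5=0, P6=1, P7=1, P8=0
Total waiting = 12 + 18 + 0 + 20 + 0 + 1 + 1 + 0 = 52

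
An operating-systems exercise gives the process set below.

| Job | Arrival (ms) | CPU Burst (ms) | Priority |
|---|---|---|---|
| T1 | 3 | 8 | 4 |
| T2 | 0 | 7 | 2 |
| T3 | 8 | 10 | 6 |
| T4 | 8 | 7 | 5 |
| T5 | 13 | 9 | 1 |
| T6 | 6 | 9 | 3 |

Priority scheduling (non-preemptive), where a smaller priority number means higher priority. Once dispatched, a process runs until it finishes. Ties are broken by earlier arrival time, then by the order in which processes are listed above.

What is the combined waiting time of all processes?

83

Gantt: | T2 0-7 | T6 7-16 | T5 16-25 | T1 25-33 | T4 33-40 | T3 40-50 |
Completion: T1=33  T2=7  T3=50  T4=40  T5=25  T6=16
Waiting = turnaround − burst: T1=22, T2=0, T3=32, T4=25, T5=3, T6=1
Total waiting = 22 + 0 + 32 + 25 + 3 + 1 = 83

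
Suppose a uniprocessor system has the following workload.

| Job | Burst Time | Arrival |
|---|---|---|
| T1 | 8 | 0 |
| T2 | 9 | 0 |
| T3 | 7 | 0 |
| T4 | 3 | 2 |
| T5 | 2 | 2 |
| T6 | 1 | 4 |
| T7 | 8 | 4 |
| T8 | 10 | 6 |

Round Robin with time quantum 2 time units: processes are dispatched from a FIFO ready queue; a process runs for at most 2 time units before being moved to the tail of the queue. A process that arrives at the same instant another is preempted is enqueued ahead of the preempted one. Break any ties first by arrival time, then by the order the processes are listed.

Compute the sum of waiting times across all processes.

189

Gantt: | T1 0-2 | T2 2-4 | T3 4-6 | T4 6-8 | T5 8-10 | T1 10-12 | T6 12-13 | T7 13-15 | T2 15-17 | T8 17-19 | T3 19-21 | T4 21-22 | T1 22-24 | T7 24-26 | T2 26-28 | T8 28-30 | T3 30-32 | T1 32-34 | T7 34-36 | T2 36-38 | T8 38-40 | T3 40-41 | T7 41-43 | T2 43-44 | T8 44-48 |
Completion: T1=34  T2=44  T3=41  T4=22  T5=10  T6=13  T7=43  T8=48
Waiting = turnaround − burst: T1=26, T2=35, T3=34, T4=17, T5=6, T6=8, T7=31, T8=32
Total waiting = 26 + 35 + 34 + 17 + 6 + 8 + 31 + 32 = 189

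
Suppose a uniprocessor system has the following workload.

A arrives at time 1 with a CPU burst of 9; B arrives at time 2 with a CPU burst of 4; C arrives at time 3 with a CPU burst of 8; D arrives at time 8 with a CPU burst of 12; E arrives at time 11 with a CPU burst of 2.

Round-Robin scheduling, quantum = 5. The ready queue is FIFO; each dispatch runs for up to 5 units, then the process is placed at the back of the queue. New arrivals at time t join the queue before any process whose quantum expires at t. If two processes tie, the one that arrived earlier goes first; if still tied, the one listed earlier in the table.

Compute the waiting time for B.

Timeline: | idle 0-1 | A 1-6 | B 6-10 | C 10-15 | A 15-19 | D 19-24 | E 24-26 | C 26-29 | D 29-36 |
Completion: A=19  B=10  C=29  D=36  E=26
Turnaround (C−A): A=18  B=8  C=26  D=28  E=15
Waiting(B) = turnaround − burst = 8 − 4 = 4

4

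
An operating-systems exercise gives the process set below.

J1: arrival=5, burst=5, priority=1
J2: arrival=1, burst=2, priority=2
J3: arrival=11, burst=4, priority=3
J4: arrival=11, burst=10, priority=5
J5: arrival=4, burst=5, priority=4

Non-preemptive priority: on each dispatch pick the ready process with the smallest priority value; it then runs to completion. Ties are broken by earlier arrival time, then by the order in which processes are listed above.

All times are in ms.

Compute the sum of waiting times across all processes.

14

Timeline: | idle 0-1 | J2 1-3 | idle 3-4 | J5 4-9 | J1 9-14 | J3 14-18 | J4 18-28 |
Completion: J1=14  J2=3  J3=18  J4=28  J5=9
Turnaround (C−A): J1=9  J2=2  J3=7  J4=17  J5=5
Waiting = turnaround − burst: J1=4, J2=0, J3=3, J4=7, J5=0
Total waiting = 4 + 0 + 3 + 7 + 0 = 14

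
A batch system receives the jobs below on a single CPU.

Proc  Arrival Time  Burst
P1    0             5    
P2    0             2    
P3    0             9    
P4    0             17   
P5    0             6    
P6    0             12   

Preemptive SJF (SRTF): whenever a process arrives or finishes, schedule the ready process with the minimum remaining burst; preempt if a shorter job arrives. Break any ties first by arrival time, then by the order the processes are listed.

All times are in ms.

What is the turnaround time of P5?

Timeline: | P2 0-2 | P1 2-7 | P5 7-13 | P3 13-22 | P6 22-34 | P4 34-51 |
Completion: P1=7  P2=2  P3=22  P4=51  P5=13  P6=34
Turnaround (C−A): P1=7  P2=2  P3=22  P4=51  P5=13  P6=34
Turnaround(P5) = completion − arrival = 13 − 0 = 13

13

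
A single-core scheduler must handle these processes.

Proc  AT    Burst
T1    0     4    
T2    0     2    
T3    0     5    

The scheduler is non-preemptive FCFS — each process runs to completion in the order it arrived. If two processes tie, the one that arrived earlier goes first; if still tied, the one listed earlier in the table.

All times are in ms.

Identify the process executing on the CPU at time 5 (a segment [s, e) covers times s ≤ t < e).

Schedule: | T1 0-4 | T2 4-6 | T3 6-11 |
Completion: T1=4  T2=6  T3=11
Turnaround (C−A): T1=4  T2=6  T3=11

T2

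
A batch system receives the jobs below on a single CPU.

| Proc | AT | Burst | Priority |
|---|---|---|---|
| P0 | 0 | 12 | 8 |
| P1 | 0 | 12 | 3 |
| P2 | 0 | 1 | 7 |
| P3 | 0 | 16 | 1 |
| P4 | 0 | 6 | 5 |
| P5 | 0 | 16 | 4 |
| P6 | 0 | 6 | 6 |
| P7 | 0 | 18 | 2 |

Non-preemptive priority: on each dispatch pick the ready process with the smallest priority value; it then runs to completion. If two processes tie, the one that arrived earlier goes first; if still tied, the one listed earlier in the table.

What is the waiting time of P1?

34

Gantt: | P3 0-16 | P7 16-34 | P1 34-46 | P5 46-62 | P4 62-68 | P6 68-74 | P2 74-75 | P0 75-87 |
Completion: P0=87  P1=46  P2=75  P3=16  P4=68  P5=62  P6=74  P7=34
Turnaround (C−A): P0=87  P1=46  P2=75  P3=16  P4=68  P5=62  P6=74  P7=34
Waiting(P1) = turnaround − burst = 46 − 12 = 34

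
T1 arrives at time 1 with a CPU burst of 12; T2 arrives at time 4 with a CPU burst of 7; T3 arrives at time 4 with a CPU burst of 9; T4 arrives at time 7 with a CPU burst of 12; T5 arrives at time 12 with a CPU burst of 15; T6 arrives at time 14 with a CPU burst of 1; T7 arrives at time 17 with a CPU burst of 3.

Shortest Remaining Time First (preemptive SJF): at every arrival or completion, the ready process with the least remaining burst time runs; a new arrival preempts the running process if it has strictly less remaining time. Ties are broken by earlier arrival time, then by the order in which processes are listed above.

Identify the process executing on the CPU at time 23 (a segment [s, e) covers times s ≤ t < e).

Schedule: | idle 0-1 | T1 1-4 | T2 4-11 | T1 11-14 | T6 14-15 | T1 15-17 | T7 17-20 | T1 20-24 | T3 24-33 | T4 33-45 | T5 45-60 |
Completion: T1=24  T2=11  T3=33  T4=45  T5=60  T6=15  T7=20
Turnaround (C−A): T1=23  T2=7  T3=29  T4=38  T5=48  T6=1  T7=3

T1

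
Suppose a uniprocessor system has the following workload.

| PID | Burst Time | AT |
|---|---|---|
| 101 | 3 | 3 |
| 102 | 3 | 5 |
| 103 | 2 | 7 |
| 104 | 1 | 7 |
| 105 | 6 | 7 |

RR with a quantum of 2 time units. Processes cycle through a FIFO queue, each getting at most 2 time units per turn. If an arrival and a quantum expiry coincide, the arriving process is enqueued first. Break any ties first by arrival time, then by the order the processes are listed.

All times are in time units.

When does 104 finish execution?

11

Schedule: | idle 0-3 | 101 3-5 | 102 5-7 | 101 7-8 | 103 8-10 | 104 10-11 | 105 11-13 | 102 13-14 | 105 14-18 |
Completion: 101=8  102=14  103=10  104=11  105=18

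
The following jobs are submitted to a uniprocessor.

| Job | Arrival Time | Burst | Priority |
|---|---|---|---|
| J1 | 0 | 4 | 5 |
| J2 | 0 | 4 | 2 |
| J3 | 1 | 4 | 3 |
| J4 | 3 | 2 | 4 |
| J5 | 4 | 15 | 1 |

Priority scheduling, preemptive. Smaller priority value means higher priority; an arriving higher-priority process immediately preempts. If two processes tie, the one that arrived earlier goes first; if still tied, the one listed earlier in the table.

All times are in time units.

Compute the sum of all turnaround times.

92

Gantt: | J2 0-4 | J5 4-19 | J3 19-23 | J4 23-25 | J1 25-29 |
Completion: J1=29  J2=4  J3=23  J4=25  J5=19
Turnaround = completion − arrival: J1=29, J2=4, J3=22, J4=22, J5=15
Total turnaround = 29 + 4 + 22 + 22 + 15 = 92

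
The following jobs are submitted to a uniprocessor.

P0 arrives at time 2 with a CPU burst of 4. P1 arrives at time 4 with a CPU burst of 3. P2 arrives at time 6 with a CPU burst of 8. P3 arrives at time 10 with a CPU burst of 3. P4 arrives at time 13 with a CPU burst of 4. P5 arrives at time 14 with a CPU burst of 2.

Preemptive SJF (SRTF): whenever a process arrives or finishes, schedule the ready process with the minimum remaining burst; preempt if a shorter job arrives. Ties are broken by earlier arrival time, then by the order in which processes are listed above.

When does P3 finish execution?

Timeline: | idle 0-2 | P0 2-6 | P1 6-9 | P2 9-10 | P3 10-13 | P4 13-14 | P5 14-16 | P4 16-19 | P2 19-26 |
Completion: P0=6  P1=9  P2=26  P3=13  P4=19  P5=16
Turnaround (C−A): P0=4  P1=5  P2=20  P3=3  P4=6  P5=2

13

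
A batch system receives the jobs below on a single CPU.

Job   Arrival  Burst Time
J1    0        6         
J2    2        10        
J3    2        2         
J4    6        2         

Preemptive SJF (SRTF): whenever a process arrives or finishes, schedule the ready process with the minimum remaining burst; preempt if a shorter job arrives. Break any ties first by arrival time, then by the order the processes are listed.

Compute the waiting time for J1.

Timeline: | J1 0-2 | J3 2-4 | J1 4-8 | J4 8-10 | J2 10-20 |
Completion: J1=8  J2=20  J3=4  J4=10
Turnaround (C−A): J1=8  J2=18  J3=2  J4=4
Waiting(J1) = turnaround − burst = 8 − 6 = 2

2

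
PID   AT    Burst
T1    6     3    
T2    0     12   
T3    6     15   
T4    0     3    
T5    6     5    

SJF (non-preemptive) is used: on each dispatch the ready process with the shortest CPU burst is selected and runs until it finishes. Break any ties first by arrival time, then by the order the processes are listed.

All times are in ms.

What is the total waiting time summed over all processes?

41

Gantt: | T4 0-3 | T2 3-15 | T1 15-18 | T5 18-23 | T3 23-38 |
Completion: T1=18  T2=15  T3=38  T4=3  T5=23
Waiting = turnaround − burst: T1=9, T2=3, T3=17, T4=0, T5=12
Total waiting = 9 + 3 + 17 + 0 + 12 = 41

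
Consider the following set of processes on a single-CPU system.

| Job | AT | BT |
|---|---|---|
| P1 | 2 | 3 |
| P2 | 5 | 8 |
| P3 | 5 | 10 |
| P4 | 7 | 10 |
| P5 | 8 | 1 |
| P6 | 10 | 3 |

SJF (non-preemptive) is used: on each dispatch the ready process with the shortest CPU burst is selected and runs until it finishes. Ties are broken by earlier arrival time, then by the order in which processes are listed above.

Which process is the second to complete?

Timeline: | idle 0-2 | P1 2-5 | P2 5-13 | P5 13-14 | P6 14-17 | P3 17-27 | P4 27-37 |
Completion: P1=5  P2=13  P3=27  P4=37  P5=14  P6=17
Turnaround (C−A): P1=3  P2=8  P3=22  P4=30  P5=6  P6=7
Finish order: P1 → P2 → P5 → P6 → P3 → P4

P2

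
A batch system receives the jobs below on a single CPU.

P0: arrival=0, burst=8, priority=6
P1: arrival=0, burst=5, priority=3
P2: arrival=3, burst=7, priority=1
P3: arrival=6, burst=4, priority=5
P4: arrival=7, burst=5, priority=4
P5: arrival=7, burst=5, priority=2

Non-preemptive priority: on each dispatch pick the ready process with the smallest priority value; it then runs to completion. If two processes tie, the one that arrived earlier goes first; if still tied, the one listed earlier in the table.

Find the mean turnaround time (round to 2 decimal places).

15.50

Gantt: | P1 0-5 | P2 5-12 | P5 12-17 | P4 17-22 | P3 22-26 | P0 26-34 |
Completion: P0=34  P1=5  P2=12  P3=26  P4=22  P5=17
Turnaround times: P0=34, P1=5, P2=9, P3=20, P4=15, P5=10
Average turnaround = (34+5+9+20+15+10) / 6 = 93/6 = 15.50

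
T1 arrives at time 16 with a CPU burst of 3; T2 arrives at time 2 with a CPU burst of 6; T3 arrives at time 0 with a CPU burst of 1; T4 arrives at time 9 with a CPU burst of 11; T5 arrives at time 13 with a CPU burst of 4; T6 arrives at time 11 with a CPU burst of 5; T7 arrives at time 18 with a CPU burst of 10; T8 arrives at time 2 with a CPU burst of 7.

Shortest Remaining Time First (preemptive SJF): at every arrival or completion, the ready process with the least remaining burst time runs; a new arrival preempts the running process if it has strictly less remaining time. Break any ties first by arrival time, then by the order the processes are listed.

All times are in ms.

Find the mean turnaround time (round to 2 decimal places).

Gantt: | T3 0-1 | idle 1-2 | T2 2-8 | T8 8-15 | T5 15-19 | T1 19-22 | T6 22-27 | T7 27-37 | T4 37-48 |
Completion: T1=22  T2=8  T3=1  T4=48  T5=19  T6=27  T7=37  T8=15
Turnaround (C−A): T1=6  T2=6  T3=1  T4=39  T5=6  T6=16  T7=19  T8=13
Turnaround times: T1=6, T2=6, T3=1, T4=39, T5=6, T6=16, T7=19, T8=13
Average turnaround = (6+6+1+39+6+16+19+13) / 8 = 106/8 = 13.25

13.25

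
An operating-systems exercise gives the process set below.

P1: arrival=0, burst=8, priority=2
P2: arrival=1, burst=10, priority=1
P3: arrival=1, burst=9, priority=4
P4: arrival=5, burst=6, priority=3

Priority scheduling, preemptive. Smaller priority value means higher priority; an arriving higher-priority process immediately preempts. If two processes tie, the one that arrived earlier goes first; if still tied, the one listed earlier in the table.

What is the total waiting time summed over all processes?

Timeline: | P1 0-1 | P2 1-11 | P1 11-18 | P4 18-24 | P3 24-33 |
Completion: P1=18  P2=11  P3=33  P4=24
Waiting = turnaround − burst: P1=10, P2=0, P3=23, P4=13
Total waiting = 10 + 0 + 23 + 13 = 46

46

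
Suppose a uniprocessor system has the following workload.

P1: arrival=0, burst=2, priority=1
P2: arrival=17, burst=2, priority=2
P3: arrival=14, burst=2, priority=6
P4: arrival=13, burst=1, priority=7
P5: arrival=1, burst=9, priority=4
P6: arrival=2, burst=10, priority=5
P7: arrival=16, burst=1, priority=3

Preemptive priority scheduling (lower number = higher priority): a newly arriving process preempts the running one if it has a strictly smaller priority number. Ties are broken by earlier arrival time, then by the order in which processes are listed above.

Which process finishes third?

P7

Timeline: | P1 0-2 | P5 2-11 | P6 11-16 | P7 16-17 | P2 17-19 | P6 19-24 | P3 24-26 | P4 26-27 |
Completion: P1=2  P2=19  P3=26  P4=27  P5=11  P6=24  P7=17
Turnaround (C−A): P1=2  P2=2  P3=12  P4=14  P5=10  P6=22  P7=1
Finish order: P1 → P5 → P7 → P2 → P6 → P3 → P4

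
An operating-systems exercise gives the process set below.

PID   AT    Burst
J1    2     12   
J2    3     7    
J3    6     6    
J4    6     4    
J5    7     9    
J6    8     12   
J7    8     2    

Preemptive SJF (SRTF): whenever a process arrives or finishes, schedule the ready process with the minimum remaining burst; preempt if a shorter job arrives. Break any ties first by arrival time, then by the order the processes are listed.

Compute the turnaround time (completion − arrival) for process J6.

Gantt: | idle 0-2 | J1 2-3 | J2 3-10 | J7 10-12 | J4 12-16 | J3 16-22 | J5 22-31 | J1 31-42 | J6 42-54 |
Completion: J1=42  J2=10  J3=22  J4=16  J5=31  J6=54  J7=12
Turnaround (C−A): J1=40  J2=7  J3=16  J4=10  J5=24  J6=46  J7=4
Turnaround(J6) = completion − arrival = 54 − 8 = 46

46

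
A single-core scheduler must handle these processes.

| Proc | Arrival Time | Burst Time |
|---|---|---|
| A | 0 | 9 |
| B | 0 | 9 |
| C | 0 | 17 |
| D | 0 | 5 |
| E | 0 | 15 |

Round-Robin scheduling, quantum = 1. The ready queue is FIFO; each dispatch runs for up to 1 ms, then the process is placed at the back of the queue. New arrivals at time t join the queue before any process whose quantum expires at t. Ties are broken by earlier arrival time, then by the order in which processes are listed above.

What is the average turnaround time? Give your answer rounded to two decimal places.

Timeline: | A 0-1 | B 1-2 | C 2-3 | D 3-4 | E 4-5 | A 5-6 | B 6-7 | C 7-8 | D 8-9 | E 9-10 | A 10-11 | B 11-12 | C 12-13 | D 13-14 | E 14-15 | A 15-16 | B 16-17 | C 17-18 | D 18-19 | E 19-20 | A 20-21 | B 21-22 | C 22-23 | D 23-24 | E 24-25 | A 25-26 | B 26-27 | C 27-28 | E 28-29 | A 29-30 | B 30-31 | C 31-32 | E 32-33 | A 33-34 | B 34-35 | C 35-36 | E 36-37 | A 37-38 | B 38-39 | C 39-40 | E 40-41 | C 41-42 | E 42-43 | C 43-44 | E 44-45 | C 45-46 | E 46-47 | C 47-48 | E 48-49 | C 49-50 | E 50-51 | C 51-52 | E 52-53 | C 53-55 |
Completion: A=38  B=39  C=55  D=24  E=53
Turnaround (C−A): A=38  B=39  C=55  D=24  E=53
Turnaround times: A=38, B=39, C=55, D=24, E=53
Average turnaround = (38+39+55+24+53) / 5 = 209/5 = 41.80

41.80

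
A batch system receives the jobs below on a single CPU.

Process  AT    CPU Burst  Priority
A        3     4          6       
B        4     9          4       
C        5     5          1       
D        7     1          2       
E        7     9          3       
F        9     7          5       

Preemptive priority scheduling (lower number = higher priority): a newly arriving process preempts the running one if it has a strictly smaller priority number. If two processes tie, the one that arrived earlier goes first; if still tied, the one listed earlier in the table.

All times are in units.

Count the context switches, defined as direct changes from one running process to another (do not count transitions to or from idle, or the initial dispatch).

Gantt: | idle 0-3 | A 3-4 | B 4-5 | C 5-10 | D 10-11 | E 11-20 | B 20-28 | F 28-35 | A 35-38 |
Completion: A=38  B=28  C=10  D=11  E=20  F=35
Turnaround (C−A): A=35  B=24  C=5  D=4  E=13  F=26

7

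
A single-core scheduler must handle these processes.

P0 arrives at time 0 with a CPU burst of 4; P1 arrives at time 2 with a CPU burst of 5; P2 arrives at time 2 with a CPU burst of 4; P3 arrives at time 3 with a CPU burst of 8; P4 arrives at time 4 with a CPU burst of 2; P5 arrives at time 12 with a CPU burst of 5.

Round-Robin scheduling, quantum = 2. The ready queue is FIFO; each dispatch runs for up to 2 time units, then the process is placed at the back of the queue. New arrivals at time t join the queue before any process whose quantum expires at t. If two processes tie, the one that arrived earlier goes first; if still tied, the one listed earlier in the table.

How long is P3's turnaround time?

Schedule: | P0 0-2 | P1 2-4 | P2 4-6 | P0 6-8 | P3 8-10 | P4 10-12 | P1 12-14 | P2 14-16 | P3 16-18 | P5 18-20 | P1 20-21 | P3 21-23 | P5 23-25 | P3 25-27 | P5 27-28 |
Completion: P0=8  P1=21  P2=16  P3=27  P4=12  P5=28
Turnaround (C−A): P0=8  P1=19  P2=14  P3=24  P4=8  P5=16
Turnaround(P3) = completion − arrival = 27 − 3 = 24

24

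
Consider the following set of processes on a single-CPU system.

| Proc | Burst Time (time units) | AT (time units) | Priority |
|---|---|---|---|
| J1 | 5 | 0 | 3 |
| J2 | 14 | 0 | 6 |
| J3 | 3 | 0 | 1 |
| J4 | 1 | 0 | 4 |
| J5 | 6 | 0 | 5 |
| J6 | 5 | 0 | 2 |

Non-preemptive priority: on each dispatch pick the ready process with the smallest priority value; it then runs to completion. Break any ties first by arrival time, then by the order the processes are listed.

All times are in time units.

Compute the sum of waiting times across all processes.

58

Timeline: | J3 0-3 | J6 3-8 | J1 8-13 | J4 13-14 | J5 14-20 | J2 20-34 |
Completion: J1=13  J2=34  J3=3  J4=14  J5=20  J6=8
Turnaround (C−A): J1=13  J2=34  J3=3  J4=14  J5=20  J6=8
Waiting = turnaround − burst: J1=8, J2=20, J3=0, J4=13, J5=14, J6=3
Total waiting = 8 + 20 + 0 + 13 + 14 + 3 = 58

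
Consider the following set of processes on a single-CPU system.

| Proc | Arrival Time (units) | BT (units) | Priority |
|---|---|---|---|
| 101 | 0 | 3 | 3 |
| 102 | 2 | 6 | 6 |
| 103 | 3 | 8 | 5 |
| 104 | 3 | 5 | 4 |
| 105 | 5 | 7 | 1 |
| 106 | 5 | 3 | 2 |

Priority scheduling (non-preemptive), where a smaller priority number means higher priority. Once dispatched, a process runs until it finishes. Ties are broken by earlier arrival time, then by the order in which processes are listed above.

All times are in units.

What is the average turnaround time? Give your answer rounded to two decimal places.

14.00

Gantt: | 101 0-3 | 104 3-8 | 105 8-15 | 106 15-18 | 103 18-26 | 102 26-32 |
Completion: 101=3  102=32  103=26  104=8  105=15  106=18
Turnaround (C−A): 101=3  102=30  103=23  104=5  105=10  106=13
Turnaround times: 101=3, 102=30, 103=23, 104=5, 105=10, 106=13
Average turnaround = (3+30+23+5+10+13) / 6 = 84/6 = 14.00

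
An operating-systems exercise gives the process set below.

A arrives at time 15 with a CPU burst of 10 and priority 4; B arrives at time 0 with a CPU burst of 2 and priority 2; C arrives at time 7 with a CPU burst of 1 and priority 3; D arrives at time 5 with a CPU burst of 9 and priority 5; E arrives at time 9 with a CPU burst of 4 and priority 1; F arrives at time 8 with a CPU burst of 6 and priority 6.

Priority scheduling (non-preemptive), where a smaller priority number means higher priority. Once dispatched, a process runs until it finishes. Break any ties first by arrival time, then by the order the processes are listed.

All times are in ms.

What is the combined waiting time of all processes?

Gantt: | B 0-2 | idle 2-5 | D 5-14 | E 14-18 | C 18-19 | A 19-29 | F 29-35 |
Completion: A=29  B=2  C=19  D=14  E=18  F=35
Turnaround (C−A): A=14  B=2  C=12  D=9  E=9  F=27
Waiting = turnaround − burst: A=4, B=0, C=11, D=0, E=5, F=21
Total waiting = 4 + 0 + 11 + 0 + 5 + 21 = 41

41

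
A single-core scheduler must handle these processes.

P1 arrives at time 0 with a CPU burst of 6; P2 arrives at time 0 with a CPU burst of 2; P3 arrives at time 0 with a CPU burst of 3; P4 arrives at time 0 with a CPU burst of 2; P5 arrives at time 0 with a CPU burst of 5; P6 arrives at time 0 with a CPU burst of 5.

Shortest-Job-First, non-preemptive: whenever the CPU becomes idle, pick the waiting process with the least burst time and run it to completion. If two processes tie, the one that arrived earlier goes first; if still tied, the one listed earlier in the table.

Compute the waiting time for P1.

17

Gantt: | P2 0-2 | P4 2-4 | P3 4-7 | P5 7-12 | P6 12-17 | P1 17-23 |
Completion: P1=23  P2=2  P3=7  P4=4  P5=12  P6=17
Turnaround (C−A): P1=23  P2=2  P3=7  P4=4  P5=12  P6=17
Waiting(P1) = turnaround − burst = 23 − 6 = 17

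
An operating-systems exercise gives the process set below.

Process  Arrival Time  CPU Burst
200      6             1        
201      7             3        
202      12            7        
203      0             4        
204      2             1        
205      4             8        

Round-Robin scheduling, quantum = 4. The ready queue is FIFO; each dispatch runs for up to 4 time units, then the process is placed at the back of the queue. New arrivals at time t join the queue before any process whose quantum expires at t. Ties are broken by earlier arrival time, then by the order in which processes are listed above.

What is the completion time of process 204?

Schedule: | 203 0-4 | 204 4-5 | 205 5-9 | 200 9-10 | 201 10-13 | 205 13-17 | 202 17-24 |
Completion: 200=10  201=13  202=24  203=4  204=5  205=17
Turnaround (C−A): 200=4  201=6  202=12  203=4  204=3  205=13

5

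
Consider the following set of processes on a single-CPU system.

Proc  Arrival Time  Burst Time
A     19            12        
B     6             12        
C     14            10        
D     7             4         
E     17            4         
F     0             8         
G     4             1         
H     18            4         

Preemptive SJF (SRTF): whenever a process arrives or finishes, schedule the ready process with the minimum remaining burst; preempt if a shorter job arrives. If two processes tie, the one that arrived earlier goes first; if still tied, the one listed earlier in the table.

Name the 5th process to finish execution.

Schedule: | F 0-4 | G 4-5 | F 5-9 | D 9-13 | B 13-14 | C 14-17 | E 17-21 | H 21-25 | C 25-32 | B 32-43 | A 43-55 |
Completion: A=55  B=43  C=32  D=13  E=21  F=9  G=5  H=25
Turnaround (C−A): A=36  B=37  C=18  D=6  E=4  F=9  G=1  H=7
Finish order: G → F → D → E → H → C → B → A

H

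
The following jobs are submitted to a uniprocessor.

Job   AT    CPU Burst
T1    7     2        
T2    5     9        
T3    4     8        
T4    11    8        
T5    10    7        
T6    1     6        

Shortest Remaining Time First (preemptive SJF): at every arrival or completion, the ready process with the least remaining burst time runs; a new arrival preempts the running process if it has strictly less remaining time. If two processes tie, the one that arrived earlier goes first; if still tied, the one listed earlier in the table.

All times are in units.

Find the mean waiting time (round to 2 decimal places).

8.67

Gantt: | idle 0-1 | T6 1-7 | T1 7-9 | T3 9-17 | T5 17-24 | T4 24-32 | T2 32-41 |
Completion: T1=9  T2=41  T3=17  T4=32  T5=24  T6=7
Waiting times: T1=0, T2=27, T3=5, T4=13, T5=7, T6=0
Average waiting = (0+27+5+13+7+0) / 6 = 52/6 = 8.67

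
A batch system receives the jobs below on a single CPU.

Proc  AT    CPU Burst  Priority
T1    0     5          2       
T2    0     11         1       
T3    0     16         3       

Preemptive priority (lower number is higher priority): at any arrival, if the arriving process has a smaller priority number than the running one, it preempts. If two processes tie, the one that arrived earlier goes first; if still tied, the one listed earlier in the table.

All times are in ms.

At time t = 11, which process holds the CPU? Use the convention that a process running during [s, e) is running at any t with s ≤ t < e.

Timeline: | T2 0-11 | T1 11-16 | T3 16-32 |
Completion: T1=16  T2=11  T3=32

T1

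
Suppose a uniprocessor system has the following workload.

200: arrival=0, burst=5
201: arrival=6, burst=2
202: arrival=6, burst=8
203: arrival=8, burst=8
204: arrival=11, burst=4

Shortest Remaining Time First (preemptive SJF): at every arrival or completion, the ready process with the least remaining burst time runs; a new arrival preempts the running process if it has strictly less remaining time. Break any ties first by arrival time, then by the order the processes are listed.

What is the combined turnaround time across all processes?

Gantt: | 200 0-5 | idle 5-6 | 201 6-8 | 202 8-11 | 204 11-15 | 202 15-20 | 203 20-28 |
Completion: 200=5  201=8  202=20  203=28  204=15
Turnaround (C−A): 200=5  201=2  202=14  203=20  204=4
Turnaround = completion − arrival: 200=5, 201=2, 202=14, 203=20, 204=4
Total turnaround = 5 + 2 + 14 + 20 + 4 = 45

45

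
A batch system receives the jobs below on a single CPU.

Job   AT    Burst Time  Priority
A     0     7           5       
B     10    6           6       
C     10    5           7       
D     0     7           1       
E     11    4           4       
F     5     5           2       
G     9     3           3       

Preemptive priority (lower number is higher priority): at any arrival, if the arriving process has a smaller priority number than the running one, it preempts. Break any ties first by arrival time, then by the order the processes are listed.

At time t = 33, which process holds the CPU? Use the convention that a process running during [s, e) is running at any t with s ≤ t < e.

Schedule: | D 0-7 | F 7-12 | G 12-15 | E 15-19 | A 19-26 | B 26-32 | C 32-37 |
Completion: A=26  B=32  C=37  D=7  E=19  F=12  G=15

C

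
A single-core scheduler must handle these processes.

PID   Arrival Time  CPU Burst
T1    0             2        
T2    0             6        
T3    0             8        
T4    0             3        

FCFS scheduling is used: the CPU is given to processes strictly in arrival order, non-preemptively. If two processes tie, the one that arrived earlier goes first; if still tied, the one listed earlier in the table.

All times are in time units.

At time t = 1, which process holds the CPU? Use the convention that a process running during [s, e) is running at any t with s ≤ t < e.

Gantt: | T1 0-2 | T2 2-8 | T3 8-16 | T4 16-19 |
Completion: T1=2  T2=8  T3=16  T4=19
Turnaround (C−A): T1=2  T2=8  T3=16  T4=19

T1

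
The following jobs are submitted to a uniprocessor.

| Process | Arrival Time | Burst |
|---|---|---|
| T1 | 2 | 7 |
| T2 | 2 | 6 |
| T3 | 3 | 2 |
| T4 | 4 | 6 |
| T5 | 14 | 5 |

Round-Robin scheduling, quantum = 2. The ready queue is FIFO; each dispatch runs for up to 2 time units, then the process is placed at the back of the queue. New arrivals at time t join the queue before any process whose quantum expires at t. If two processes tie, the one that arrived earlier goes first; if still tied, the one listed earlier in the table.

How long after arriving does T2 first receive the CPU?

Gantt: | idle 0-2 | T1 2-4 | T2 4-6 | T3 6-8 | T4 8-10 | T1 10-12 | T2 12-14 | T4 14-16 | T1 16-18 | T5 18-20 | T2 20-22 | T4 22-24 | T1 24-25 | T5 25-28 |
Completion: T1=25  T2=22  T3=8  T4=24  T5=28
Turnaround (C−A): T1=23  T2=20  T3=5  T4=20  T5=14
Response(T2) = first start − arrival = 4 − 2 = 2

2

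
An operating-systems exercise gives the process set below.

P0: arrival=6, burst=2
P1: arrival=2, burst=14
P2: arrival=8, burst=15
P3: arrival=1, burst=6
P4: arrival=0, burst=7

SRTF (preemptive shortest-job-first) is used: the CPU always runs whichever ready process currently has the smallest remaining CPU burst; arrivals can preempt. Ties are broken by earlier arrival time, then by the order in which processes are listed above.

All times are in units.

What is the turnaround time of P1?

27

Gantt: | P4 0-7 | P0 7-9 | P3 9-15 | P1 15-29 | P2 29-44 |
Completion: P0=9  P1=29  P2=44  P3=15  P4=7
Turnaround (C−A): P0=3  P1=27  P2=36  P3=14  P4=7
Turnaround(P1) = completion − arrival = 29 − 2 = 27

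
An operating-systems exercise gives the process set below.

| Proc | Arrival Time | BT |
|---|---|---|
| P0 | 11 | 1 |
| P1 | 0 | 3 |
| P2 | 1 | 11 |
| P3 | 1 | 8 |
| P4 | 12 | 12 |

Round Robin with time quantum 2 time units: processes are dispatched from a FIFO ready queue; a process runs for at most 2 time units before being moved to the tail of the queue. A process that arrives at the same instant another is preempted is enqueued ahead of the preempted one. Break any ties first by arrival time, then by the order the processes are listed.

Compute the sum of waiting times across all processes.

Gantt: | P1 0-2 | P2 2-4 | P3 4-6 | P1 6-7 | P2 7-9 | P3 9-11 | P2 11-13 | P0 13-14 | P3 14-16 | P4 16-18 | P2 18-20 | P3 20-22 | P4 22-24 | P2 24-26 | P4 26-28 | P2 28-29 | P4 29-35 |
Completion: P0=14  P1=7  P2=29  P3=22  P4=35
Waiting = turnaround − burst: P0=2, P1=4, P2=17, P3=13, P4=11
Total waiting = 2 + 4 + 17 + 13 + 11 = 47

47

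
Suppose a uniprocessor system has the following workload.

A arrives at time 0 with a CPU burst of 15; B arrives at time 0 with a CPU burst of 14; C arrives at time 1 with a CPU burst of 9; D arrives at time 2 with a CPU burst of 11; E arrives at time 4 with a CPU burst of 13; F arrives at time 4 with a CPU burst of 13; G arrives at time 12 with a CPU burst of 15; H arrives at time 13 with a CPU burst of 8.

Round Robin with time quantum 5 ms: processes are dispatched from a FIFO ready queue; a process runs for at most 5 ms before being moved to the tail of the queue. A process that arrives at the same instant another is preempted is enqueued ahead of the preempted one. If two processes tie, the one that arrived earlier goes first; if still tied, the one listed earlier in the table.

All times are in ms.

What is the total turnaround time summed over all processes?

Schedule: | A 0-5 | B 5-10 | C 10-15 | D 15-20 | E 20-25 | F 25-30 | A 30-35 | B 35-40 | G 40-45 | H 45-50 | C 50-54 | D 54-59 | E 59-64 | F 64-69 | A 69-74 | B 74-78 | G 78-83 | H 83-86 | D 86-87 | E 87-90 | F 90-93 | G 93-98 |
Completion: A=74  B=78  C=54  D=87  E=90  F=93  G=98  H=86
Turnaround = completion − arrival: A=74, B=78, C=53, D=85, E=86, F=89, G=86, H=73
Total turnaround = 74 + 78 + 53 + 85 + 86 + 89 + 86 + 73 = 624

624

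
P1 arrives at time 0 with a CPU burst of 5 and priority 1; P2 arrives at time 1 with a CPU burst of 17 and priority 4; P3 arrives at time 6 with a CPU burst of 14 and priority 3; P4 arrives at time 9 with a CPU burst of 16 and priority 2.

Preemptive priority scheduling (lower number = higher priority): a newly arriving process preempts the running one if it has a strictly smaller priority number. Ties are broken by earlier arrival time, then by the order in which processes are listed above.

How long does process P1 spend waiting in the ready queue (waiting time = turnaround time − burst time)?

0

Gantt: | P1 0-5 | P2 5-6 | P3 6-9 | P4 9-25 | P3 25-36 | P2 36-52 |
Completion: P1=5  P2=52  P3=36  P4=25
Turnaround (C−A): P1=5  P2=51  P3=30  P4=16
Waiting(P1) = turnaround − burst = 5 − 5 = 0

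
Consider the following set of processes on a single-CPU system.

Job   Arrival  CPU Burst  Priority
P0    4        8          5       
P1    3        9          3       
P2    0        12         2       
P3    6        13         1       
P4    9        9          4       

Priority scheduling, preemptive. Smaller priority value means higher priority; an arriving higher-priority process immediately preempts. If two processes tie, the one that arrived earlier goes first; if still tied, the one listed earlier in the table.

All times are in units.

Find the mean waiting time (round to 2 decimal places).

19.80

Schedule: | P2 0-6 | P3 6-19 | P2 19-25 | P1 25-34 | P4 34-43 | P0 43-51 |
Completion: P0=51  P1=34  P2=25  P3=19  P4=43
Waiting times: P0=39, P1=22, P2=13, P3=0, P4=25
Average waiting = (39+22+13+0+25) / 5 = 99/5 = 19.80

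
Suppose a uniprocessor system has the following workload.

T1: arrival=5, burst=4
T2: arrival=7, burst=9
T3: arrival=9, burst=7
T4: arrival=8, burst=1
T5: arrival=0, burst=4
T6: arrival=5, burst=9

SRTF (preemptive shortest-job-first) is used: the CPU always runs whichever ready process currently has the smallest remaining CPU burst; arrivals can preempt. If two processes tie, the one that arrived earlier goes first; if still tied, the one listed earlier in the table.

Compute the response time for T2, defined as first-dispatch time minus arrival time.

19

Schedule: | T5 0-4 | idle 4-5 | T1 5-9 | T4 9-10 | T3 10-17 | T6 17-26 | T2 26-35 |
Completion: T1=9  T2=35  T3=17  T4=10  T5=4  T6=26
Turnaround (C−A): T1=4  T2=28  T3=8  T4=2  T5=4  T6=21
Response(T2) = first start − arrival = 26 − 7 = 19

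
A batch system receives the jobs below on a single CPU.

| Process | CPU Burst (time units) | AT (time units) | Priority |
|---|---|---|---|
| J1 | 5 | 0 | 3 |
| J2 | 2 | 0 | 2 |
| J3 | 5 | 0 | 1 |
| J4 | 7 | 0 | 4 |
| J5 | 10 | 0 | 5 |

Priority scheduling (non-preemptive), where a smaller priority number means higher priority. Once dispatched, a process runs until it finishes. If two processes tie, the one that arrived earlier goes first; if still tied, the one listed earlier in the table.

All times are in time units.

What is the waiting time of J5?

19

Timeline: | J3 0-5 | J2 5-7 | J1 7-12 | J4 12-19 | J5 19-29 |
Completion: J1=12  J2=7  J3=5  J4=19  J5=29
Turnaround (C−A): J1=12  J2=7  J3=5  J4=19  J5=29
Waiting(J5) = turnaround − burst = 29 − 10 = 19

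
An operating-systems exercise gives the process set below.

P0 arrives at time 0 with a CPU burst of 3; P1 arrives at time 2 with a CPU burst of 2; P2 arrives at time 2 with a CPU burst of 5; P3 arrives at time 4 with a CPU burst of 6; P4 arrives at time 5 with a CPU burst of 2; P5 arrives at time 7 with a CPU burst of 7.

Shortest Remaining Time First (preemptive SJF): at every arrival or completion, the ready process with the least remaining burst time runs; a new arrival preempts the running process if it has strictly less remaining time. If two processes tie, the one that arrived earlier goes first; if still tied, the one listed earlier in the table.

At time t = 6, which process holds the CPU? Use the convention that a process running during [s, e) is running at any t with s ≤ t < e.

P4

Timeline: | P0 0-3 | P1 3-5 | P4 5-7 | P2 7-12 | P3 12-18 | P5 18-25 |
Completion: P0=3  P1=5  P2=12  P3=18  P4=7  P5=25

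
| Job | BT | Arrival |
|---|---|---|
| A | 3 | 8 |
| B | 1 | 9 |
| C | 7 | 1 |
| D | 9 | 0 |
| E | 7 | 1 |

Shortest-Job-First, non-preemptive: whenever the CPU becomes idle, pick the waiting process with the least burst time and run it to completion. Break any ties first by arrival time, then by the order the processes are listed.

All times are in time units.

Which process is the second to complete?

B

Gantt: | D 0-9 | B 9-10 | A 10-13 | C 13-20 | E 20-27 |
Completion: A=13  B=10  C=20  D=9  E=27
Turnaround (C−A): A=5  B=1  C=19  D=9  E=26
Finish order: D → B → A → C → E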